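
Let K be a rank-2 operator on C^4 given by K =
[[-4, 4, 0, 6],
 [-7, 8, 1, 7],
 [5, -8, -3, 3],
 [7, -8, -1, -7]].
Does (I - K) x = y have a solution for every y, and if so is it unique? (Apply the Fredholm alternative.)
(I - K) is invertible (det(I - K) = 9 ≠ 0), so for every y in C^4 the equation (I - K) x = y has a unique solution.

K has rank 2 and factors as K = U V^T = u1 v1^T + u2 v2^T with u1 = (2, 3, -1, -3), v1 = (-2, 2, 0, 3), u2 = (0, 1, -3, -1), v2 = (-1, 2, 1, -2) (multiplying out reproduces the displayed K). The nonzero eigenvalues of U V^T coincide with those of the 2 x 2 matrix G = V^T U = [[v1·u1, v1·u2], [v2·u1, v2·u2]] = [[-7, -1], [9, 1]], and by the Sylvester determinant identity det(I_4 - U V^T) = det(I_2 - V^T U) = det([[8, 1], [-9, 0]]) = (8)(0) - (1)(-9) = 9. (Direct check: I - K =
[[5, -4, 0, -6],
 [7, -7, -1, -7],
 [-5, 8, 4, -3],
 [-7, 8, 1, 8]]
has determinant 9.) The finite-dimensional Fredholm alternative says: either (I - K) is invertible, or ker(I - K) ≠ {0} and then range(I - K) = ker((I - K)^*)^⊥, with dim ker(I - K) = dim ker((I - K)^*). Since det(I - K) ≠ 0, 1 is not an eigenvalue of K and ker(I - K) = {0}, so we are in the first case: for every y there is a unique x = (I - K)^(-1) y. (Explicitly, by the Woodbury identity, (I - U V^T)^(-1) = I + U (I_2 - G)^(-1) V^T.)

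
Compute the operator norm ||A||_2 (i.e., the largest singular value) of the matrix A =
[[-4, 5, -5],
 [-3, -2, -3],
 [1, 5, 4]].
||A||_2 ≈ 8.6079 (= sqrt(largest eigenvalue of A^T A))

||A||_2 = sigma_max(A) = sqrt(lambda_max(A^T A)). Form the symmetric matrix M = A^T A =
[[26, -9, 33],
 [-9, 54, 1],
 [33, 1, 50]].
Its characteristic polynomial (trace, sum of principal 2x2 minors, determinant of M give the coefficients) is
  p(λ) = det(λ I - M) = λ^3 - 130λ^2 + 4233λ - 6724.
No integer candidate from the rational root theorem (±divisors of 6724) is a root, so the roots are irrational. The cubic discriminant is Δ = 5718073280 > 0, so there are three distinct real roots. p(1) = -2620 and p(2) = 1230 have opposite signs, so a root lies in (1, 2); Newton's method refines it to λ ≈ 1.6734. p(54) = 242 and p(55) = -784 have opposite signs, so a root lies in (54, 55); Newton's method refines it to λ ≈ 54.2301. p(74) = -138 and p(75) = 1376 have opposite signs, so a root lies in (74, 75); Newton's method refines it to λ ≈ 74.0965. Check (Vieta): the three roots sum to 130, matching tr M = 130.
So the eigenvalues of A^T A are ≈ 1.6734, 54.2301, 74.0965 (all ≥ 0, as they must be for A^T A). The largest is λ_max ≈ 74.0965, hence ||A||_2 = sqrt(λ_max) ≈ 8.6079.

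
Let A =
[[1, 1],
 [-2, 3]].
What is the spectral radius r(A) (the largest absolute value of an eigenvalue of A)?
r(A) = sqrt(5) ≈ 2.2361

The eigenvalues of A are the roots of its characteristic polynomial. With M = A (coefficients from the trace and determinant):
  p(λ) = det(λ I - M) = λ^2 - 4λ + 5.
For λ^2 - 4λ + 5 the discriminant is -4. It is negative, so the roots are the complex-conjugate pair λ = 2 ± (sqrt(4)/2) i ≈ 2 ± 1i. For a conjugate pair the product of the roots equals the constant term, so |λ|^2 = 5 and |λ| = sqrt(5) ≈ 2.2361.
Thus the eigenvalues (to 4 decimals) are 2 ± 1i (modulus 2.2361). The spectral radius is the largest modulus: r(A) = sqrt(5) ≈ 2.2361. (Cross-check: r(A) ≤ ||A||_2 ≈ 3.618; equality holds whenever A is normal, though it can also hold for some non-normal A.)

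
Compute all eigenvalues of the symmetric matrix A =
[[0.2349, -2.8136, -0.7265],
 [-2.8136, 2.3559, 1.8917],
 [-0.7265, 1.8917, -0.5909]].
sigma(A) ≈ {-2, -1, 5}

A is real symmetric, so its spectrum consists of real eigenvalues. Expanding the characteristic polynomial of the displayed matrix gives
  det(λ I - A) = p(λ) = λ^3 + (-2)λ^2 + (-13)λ + (-10).
Solving p(λ) = 0 yields eigenvalues ≈ -2, -1, 5. (A is shown rounded to 4 decimals, so these recover the underlying integer eigenvalues to within that precision.)
Verification: the trace of A = 2 equals the sum of eigenvalues 2, and det(A) ≈ 10.0003 matches the eigenvalue product 10.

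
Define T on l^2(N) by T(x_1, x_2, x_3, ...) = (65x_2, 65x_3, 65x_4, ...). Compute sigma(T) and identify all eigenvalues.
sigma(T) = closed disk {z in C : |z| ≤ 65}; sigma_p(T) = open disk {z in C : |z| < 65}

Note T = 65·V where V is the unit left shift (V x)_k = x_{k+1}; so sigma(T) = 65·sigma(V) and ||T|| = 65||V||. ||T x||^2 = 4225sum_{k≥2} |x_k|^2 ≤ 4225||x||^2, with equality on {x : x_1 = 0}, so ||T|| = 65. For any lambda with |lambda| < 65, set r = lambda/65 (|r| < 1); the vector x = (1, r, r^2, ...) is in l^2 and satisfies T x = 65(r, r^2, ...) = lambda x, so lambda is an eigenvalue. On the boundary |lambda| = 65 the geometric series diverges, so no l^2 eigenvector exists, but these lambda lie in the approximate point spectrum. Hence sigma(T) is the closed disk of radius 65 and sigma_p(T) is the open disk.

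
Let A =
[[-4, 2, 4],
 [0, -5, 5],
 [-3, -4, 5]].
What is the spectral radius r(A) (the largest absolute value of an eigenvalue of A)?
r(A) ≈ 5.2246

The eigenvalues of A are the roots of its characteristic polynomial. With M = A (coefficients from the trace, the sum of principal 2x2 minors, and det A):
  p(λ) = det(λ I - M) = λ^3 + 4λ^2 + 7λ + 70.
No integer candidate from the rational root theorem (±divisors of 70) is a root, so the roots are irrational. The cubic discriminant is Δ = -115528 < 0, so there is one real root and a complex-conjugate pair. p(-6) = -44 and p(-5) = 10 have opposite signs, so a root lies in (-6, -5); Newton's method refines it to λ ≈ -5.2246. Dividing out (λ - (-5.2246)) leaves approximately λ^2 - 1.2246λ + 13.3981. For λ^2 - 1.2246λ + 13.3981 the discriminant is -52.0928. It is negative, so the remaining roots are the complex-conjugate pair λ ≈ 0.6123 ± 3.6088i. Their product equals the constant term, so |λ|^2 ≈ 13.3981 and |λ| ≈ 3.6603.
Thus the eigenvalues (to 4 decimals) are -5.2246 (modulus 5.2246); 0.6123 ± 3.6088i (modulus 3.6603). The spectral radius is the largest modulus: r(A) ≈ 5.2246. (Cross-check: r(A) ≤ ||A||_2 ≈ 10.1818; equality holds whenever A is normal, though it can also hold for some non-normal A.)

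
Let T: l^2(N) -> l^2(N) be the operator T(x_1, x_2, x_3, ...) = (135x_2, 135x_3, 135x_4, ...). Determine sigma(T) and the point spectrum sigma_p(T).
sigma(T) = closed disk {z in C : |z| ≤ 135}; sigma_p(T) = open disk {z in C : |z| < 135}

Note T = 135·V where V is the unit left shift (V x)_k = x_{k+1}; so sigma(T) = 135·sigma(V) and ||T|| = 135||V||. ||T x||^2 = 18225sum_{k≥2} |x_k|^2 ≤ 18225||x||^2, with equality on {x : x_1 = 0}, so ||T|| = 135. For any lambda with |lambda| < 135, set r = lambda/135 (|r| < 1); the vector x = (1, r, r^2, ...) is in l^2 and satisfies T x = 135(r, r^2, ...) = lambda x, so lambda is an eigenvalue. On the boundary |lambda| = 135 the geometric series diverges, so no l^2 eigenvector exists, but these lambda lie in the approximate point spectrum. Hence sigma(T) is the closed disk of radius 135 and sigma_p(T) is the open disk.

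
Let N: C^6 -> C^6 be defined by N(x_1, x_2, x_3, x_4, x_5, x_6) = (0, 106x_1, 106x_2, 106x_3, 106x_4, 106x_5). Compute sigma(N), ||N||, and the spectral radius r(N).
sigma(N) = {0}; ||N|| = 106; r(N) = 0. (N is nilpotent with N^6 = 0.)

On C^6, N is a strictly lower-triangular matrix with 106 on the subdiagonal and zeros elsewhere, so its characteristic polynomial is lambda^6 and every eigenvalue is 0: sigma(N) = {0}. For the operator norm, N e_i = 106e_{i+1} for i = 1, ..., 5 and N e_6 = 0, so the singular values of N are 106 (with multiplicity 5) and 0; hence ||N|| = 106. The spectral radius r(N) = max|lambda| = 0. Note ||N|| > r(N) — characteristic of non-normal nilpotent operators. Indeed N^6 = 0.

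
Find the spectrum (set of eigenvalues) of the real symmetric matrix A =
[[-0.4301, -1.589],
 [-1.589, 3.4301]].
sigma(A) ≈ {-1, 4}

A is real symmetric, so its spectrum consists of real eigenvalues. Expanding the characteristic polynomial of the displayed matrix gives
  det(λ I - A) = p(λ) = λ^2 + (-3)λ + (-4).
Solving p(λ) = 0 yields eigenvalues ≈ -1, 4. (A is shown rounded to 4 decimals, so these recover the underlying integer eigenvalues to within that precision.)
Verification: the trace of A = 3 equals the sum of eigenvalues 3, and det(A) ≈ -4.0002 matches the eigenvalue product -4.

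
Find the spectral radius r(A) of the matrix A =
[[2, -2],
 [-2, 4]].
r(A) = (6 + sqrt(20))/2 ≈ 5.2361

The eigenvalues of A are the roots of its characteristic polynomial. With M = A (coefficients from the trace and determinant):
  p(λ) = det(λ I - M) = λ^2 - 6λ + 4.
For λ^2 - 6λ + 4 the discriminant is 20. It is nonnegative but not a perfect square, so the roots are real and irrational: λ = (6 ± sqrt(20))/2 ≈ 5.2361, 0.7639.
Thus the eigenvalues (to 4 decimals) are 5.2361 (modulus 5.2361); 0.7639 (modulus 0.7639). The spectral radius is the largest modulus: r(A) = (6 + sqrt(20))/2 ≈ 5.2361. (Cross-check: r(A) ≤ ||A||_2 ≈ 5.2361; equality holds whenever A is normal, though it can also hold for some non-normal A.)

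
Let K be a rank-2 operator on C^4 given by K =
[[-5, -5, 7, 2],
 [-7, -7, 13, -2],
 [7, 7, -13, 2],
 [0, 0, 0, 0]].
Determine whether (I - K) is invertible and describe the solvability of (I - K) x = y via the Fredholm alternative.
(I - K) is invertible (det(I - K) = 42 ≠ 0), so for every y in C^4 the equation (I - K) x = y has a unique solution.

K has rank 2 and factors as K = U V^T = u1 v1^T + u2 v2^T with u1 = (2, 2, -2, 0), v1 = (-2, -2, 2, 2), u2 = (1, 3, -3, 0), v2 = (-1, -1, 3, -2) (multiplying out reproduces the displayed K). The nonzero eigenvalues of U V^T coincide with those of the 2 x 2 matrix G = V^T U = [[v1·u1, v1·u2], [v2·u1, v2·u2]] = [[-12, -14], [-10, -13]], and by the Sylvester determinant identity det(I_4 - U V^T) = det(I_2 - V^T U) = det([[13, 14], [10, 14]]) = (13)(14) - (14)(10) = 42. (Direct check: I - K =
[[6, 5, -7, -2],
 [7, 8, -13, 2],
 [-7, -7, 14, -2],
 [0, 0, 0, 1]]
has determinant 42.) The finite-dimensional Fredholm alternative says: either (I - K) is invertible, or ker(I - K) ≠ {0} and then range(I - K) = ker((I - K)^*)^⊥, with dim ker(I - K) = dim ker((I - K)^*). Since det(I - K) ≠ 0, 1 is not an eigenvalue of K and ker(I - K) = {0}, so we are in the first case: for every y there is a unique x = (I - K)^(-1) y. (Explicitly, by the Woodbury identity, (I - U V^T)^(-1) = I + U (I_2 - G)^(-1) V^T.)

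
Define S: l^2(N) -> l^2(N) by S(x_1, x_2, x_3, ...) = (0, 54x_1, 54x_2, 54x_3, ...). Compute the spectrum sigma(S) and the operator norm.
sigma(S) = closed disk {z in C : |z| ≤ 54}; ||S|| = 54

Note S = 54·U where U is the unit right shift (U x)_k = x_{k-1} (with x_0 := 0); so ||S|| = 54||U|| and sigma(S) = 54·sigma(U). ||S x||^2 = sum_{k≥1} |54x_k|^2 = 2916||x||^2, so ||S|| = 54 and sigma(S) ⊂ {|z| ≤ 54}. For any |lambda| < 54, the equation (S - lambda I) x = 0 forces x_1 = 0, then 54x_k = lambda x_{k+1} ⇒ x = 0, so S has no eigenvalues. But (S - lambda I) is not surjective for |lambda| < 54: solving (S - lambda I) x = e_1 would require x_n proportional to (lambda/54)^(-n), which is not in l^2. So every |lambda| < 54 lies in the residual spectrum. The boundary |lambda| = 54 is in the approximate point spectrum (the spectrum is closed). Hence sigma(S) is the closed disk of radius 54.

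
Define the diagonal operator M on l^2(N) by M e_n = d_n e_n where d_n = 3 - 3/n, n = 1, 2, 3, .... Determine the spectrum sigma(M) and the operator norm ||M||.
sigma(M) = {3 - 3/n : n ≥ 1} ∪ {3}; ||M|| = 3

A bounded diagonal operator on l^2 with diagonal entries d_n has spectrum equal to the closure of {d_n : n ≥ 1}: every d_n is an eigenvalue (with eigenvector e_n), so {d_n} ⊂ sigma(M); the spectrum is closed, so its closure is too; and for lambda not in the closure, (M - lambda I) has bounded inverse (the diagonal entries 1/(d_n - lambda) are bounded). For our sequence d_n = 3 - 3/n, n = 1, 2, 3, ...:
  - {d_n} = {3 - 3/n : n ≥ 1}; the only limit point is 3
  - closure = {3 - 3/n : n ≥ 1} ∪ {3}
For the norm: a diagonal operator has ||M|| = sup_n |d_n|. Here d_n = 3 - 3/n increases monotonically from d_1 = 0 toward 3, with all terms in [0, 3); so sup_n |d_n| = 3 (the supremum is the limit, not attained). So ||M|| = 3.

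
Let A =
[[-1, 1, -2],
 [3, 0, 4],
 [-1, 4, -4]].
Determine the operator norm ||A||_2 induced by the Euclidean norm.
||A||_2 = sqrt((64 + sqrt(2008))/2) ≈ 7.376 (= sqrt(largest eigenvalue of A^T A))

||A||_2 = sigma_max(A) = sqrt(lambda_max(A^T A)). Form the symmetric matrix M = A^T A =
[[11, -5, 18],
 [-5, 17, -18],
 [18, -18, 36]].
Its characteristic polynomial (trace, sum of principal 2x2 minors, determinant of M give the coefficients) is
  p(λ) = det(λ I - M) = λ^3 - 64λ^2 + 522λ.
The constant term is 0, so λ = 0 is a root. Dividing out λ leaves p(λ) = λ(λ^2 - 64λ + 522). For λ^2 - 64λ + 522 the discriminant is 2008. It is nonnegative but not a perfect square, so the roots are real and irrational: λ = (64 ± sqrt(2008))/2 ≈ 54.4054, 9.5946.
So the eigenvalues of A^T A are ≈ 0, 9.5946, 54.4054 (all ≥ 0, as they must be for A^T A). The largest is λ_max = (64 + sqrt(2008))/2 ≈ 54.4054, hence ||A||_2 = sqrt(λ_max) = sqrt((64 + sqrt(2008))/2) ≈ 7.376.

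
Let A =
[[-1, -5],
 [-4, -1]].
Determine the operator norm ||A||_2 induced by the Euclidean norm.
||A||_2 = sqrt((43 + sqrt(405))/2) ≈ 5.618 (= sqrt(largest eigenvalue of A^T A))

||A||_2 = sigma_max(A) = sqrt(lambda_max(A^T A)). Form the symmetric matrix M = A^T A =
[[17, 9],
 [9, 26]].
Its characteristic polynomial (trace, determinant of M give the coefficients) is
  p(λ) = det(λ I - M) = λ^2 - 43λ + 361.
For λ^2 - 43λ + 361 the discriminant is 405. It is nonnegative but not a perfect square, so the roots are real and irrational: λ = (43 ± sqrt(405))/2 ≈ 31.5623, 11.4377.
So the eigenvalues of A^T A are ≈ 11.4377, 31.5623 (all ≥ 0, as they must be for A^T A). The largest is λ_max = (43 + sqrt(405))/2 ≈ 31.5623, hence ||A||_2 = sqrt(λ_max) = sqrt((43 + sqrt(405))/2) ≈ 5.618.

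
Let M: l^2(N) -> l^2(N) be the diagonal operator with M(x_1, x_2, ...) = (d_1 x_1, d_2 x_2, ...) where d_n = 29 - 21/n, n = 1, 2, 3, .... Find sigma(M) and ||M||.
sigma(M) = {29 - 21/n : n ≥ 1} ∪ {29}; ||M|| = 29

A bounded diagonal operator on l^2 with diagonal entries d_n has spectrum equal to the closure of {d_n : n ≥ 1}: every d_n is an eigenvalue (with eigenvector e_n), so {d_n} ⊂ sigma(M); the spectrum is closed, so its closure is too; and for lambda not in the closure, (M - lambda I) has bounded inverse (the diagonal entries 1/(d_n - lambda) are bounded). For our sequence d_n = 29 - 21/n, n = 1, 2, 3, ...:
  - {d_n} = {29 - 21/n : n ≥ 1}; the only limit point is 29
  - closure = {29 - 21/n : n ≥ 1} ∪ {29}
For the norm: a diagonal operator has ||M|| = sup_n |d_n|. Here d_n = 29 - 21/n increases monotonically from d_1 = 8 toward 29, with all terms in [8, 29); so sup_n |d_n| = 29 (the supremum is the limit, not attained). So ||M|| = 29.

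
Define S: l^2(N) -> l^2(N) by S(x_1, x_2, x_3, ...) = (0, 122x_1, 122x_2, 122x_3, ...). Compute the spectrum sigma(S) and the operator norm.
sigma(S) = closed disk {z in C : |z| ≤ 122}; ||S|| = 122

Note S = 122·U where U is the unit right shift (U x)_k = x_{k-1} (with x_0 := 0); so ||S|| = 122||U|| and sigma(S) = 122·sigma(U). ||S x||^2 = sum_{k≥1} |122x_k|^2 = 14884||x||^2, so ||S|| = 122 and sigma(S) ⊂ {|z| ≤ 122}. For any |lambda| < 122, the equation (S - lambda I) x = 0 forces x_1 = 0, then 122x_k = lambda x_{k+1} ⇒ x = 0, so S has no eigenvalues. But (S - lambda I) is not surjective for |lambda| < 122: solving (S - lambda I) x = e_1 would require x_n proportional to (lambda/122)^(-n), which is not in l^2. So every |lambda| < 122 lies in the residual spectrum. The boundary |lambda| = 122 is in the approximate point spectrum (the spectrum is closed). Hence sigma(S) is the closed disk of radius 122.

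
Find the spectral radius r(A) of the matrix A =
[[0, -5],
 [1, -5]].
r(A) = (5 + sqrt(5))/2 ≈ 3.618

The eigenvalues of A are the roots of its characteristic polynomial. With M = A (coefficients from the trace and determinant):
  p(λ) = det(λ I - M) = λ^2 + 5λ + 5.
For λ^2 + 5λ + 5 the discriminant is 5. It is nonnegative but not a perfect square, so the roots are real and irrational: λ = (-5 ± sqrt(5))/2 ≈ -1.382, -3.618.
Thus the eigenvalues (to 4 decimals) are -1.382 (modulus 1.382); -3.618 (modulus 3.618). The spectral radius is the largest modulus: r(A) = (5 + sqrt(5))/2 ≈ 3.618. (Cross-check: r(A) ≤ ||A||_2 ≈ 7.1067; equality holds whenever A is normal, though it can also hold for some non-normal A.)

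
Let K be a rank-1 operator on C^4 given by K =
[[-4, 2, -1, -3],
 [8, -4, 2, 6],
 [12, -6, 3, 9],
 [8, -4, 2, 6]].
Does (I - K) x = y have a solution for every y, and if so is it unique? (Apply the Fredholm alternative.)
(I - K) is singular (det(I - K) = 0, i.e. 1 ∈ sigma(K)). (I - K) x = y is solvable iff y ⊥ ker((I - K)^*) = span{(-4, 2, -1, -3)}, i.e. iff -4y_1 + 2y_2 - y_3 - 3y_4 = 0. When solvable, the solutions are x = y + c·(1, -2, -3, -2), c arbitrary (ker(I - K) = span{(1, -2, -3, -2)}, dimension 1).

K has rank 1, so it is an outer product K = u v^T: every row of K is a multiple of one row vector. Reading off the entries, u = (1, -2, -3, -2) and v = (-4, 2, -1, -3) (row i of K equals u_i·v^T). A rank-one matrix u v^T satisfies K u = u (v·u) and kills the (3)-dimensional subspace v^⊥, so its characteristic polynomial is lambda^3 (lambda - v·u) with v·u = tr K = 1. Hence the eigenvalues of I - K are 1 (multiplicity 3) and 1 - (1) = 0, so det(I - K) = 0. (Direct check: I - K =
[[5, -2, 1, 3],
 [-8, 5, -2, -6],
 [-12, 6, -2, -9],
 [-8, 4, -2, -5]]
has determinant 0.) So 1 is an eigenvalue of K and (I - K) is not invertible. The finite-dimensional Fredholm alternative says: either (I - K) is invertible, or ker(I - K) ≠ {0} and then range(I - K) = ker((I - K)^*)^⊥, with dim ker(I - K) = dim ker((I - K)^*). We are in the second case, so we need both kernels. Kernel of I - K: (I - K) u = u - u (v·u) = u - u = 0, so ker(I - K) = span{u} = span{(1, -2, -3, -2)} (it is exactly 1-dimensional because rank(I - K) = 3). Kernel of the adjoint: K is real, so (I - K)^* = I - K^T = I - v u^T, and (I - v u^T) v = v - v (u·v) = 0; hence ker((I - K)^*) = span{v} = span{(-4, 2, -1, -3)}. Therefore (I - K) x = y is solvable iff <y, v> = 0, i.e. iff -4y_1 + 2y_2 - y_3 - 3y_4 = 0. When this holds, K y = u (v·y) = 0, so (I - K) y = y and x = y is a particular solution; the full solution set is the line x = y + c·u = y + c·(1, -2, -3, -2), c ∈ C.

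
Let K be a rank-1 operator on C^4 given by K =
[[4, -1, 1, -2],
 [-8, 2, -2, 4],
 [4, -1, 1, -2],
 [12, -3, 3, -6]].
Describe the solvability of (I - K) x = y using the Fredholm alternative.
(I - K) is singular (det(I - K) = 0, i.e. 1 ∈ sigma(K)). (I - K) x = y is solvable iff y ⊥ ker((I - K)^*) = span{(4, -1, 1, -2)}, i.e. iff 4y_1 - y_2 + y_3 - 2y_4 = 0. When solvable, the solutions are x = y + c·(1, -2, 1, 3), c arbitrary (ker(I - K) = span{(1, -2, 1, 3)}, dimension 1).

K has rank 1, so it is an outer product K = u v^T: every row of K is a multiple of one row vector. Reading off the entries, u = (1, -2, 1, 3) and v = (4, -1, 1, -2) (row i of K equals u_i·v^T). A rank-one matrix u v^T satisfies K u = u (v·u) and kills the (3)-dimensional subspace v^⊥, so its characteristic polynomial is lambda^3 (lambda - v·u) with v·u = tr K = 1. Hence the eigenvalues of I - K are 1 (multiplicity 3) and 1 - (1) = 0, so det(I - K) = 0. (Direct check: I - K =
[[-3, 1, -1, 2],
 [8, -1, 2, -4],
 [-4, 1, 0, 2],
 [-12, 3, -3, 7]]
has determinant 0.) So 1 is an eigenvalue of K and (I - K) is not invertible. The finite-dimensional Fredholm alternative says: either (I - K) is invertible, or ker(I - K) ≠ {0} and then range(I - K) = ker((I - K)^*)^⊥, with dim ker(I - K) = dim ker((I - K)^*). We are in the second case, so we need both kernels. Kernel of I - K: (I - K) u = u - u (v·u) = u - u = 0, so ker(I - K) = span{u} = span{(1, -2, 1, 3)} (it is exactly 1-dimensional because rank(I - K) = 3). Kernel of the adjoint: K is real, so (I - K)^* = I - K^T = I - v u^T, and (I - v u^T) v = v - v (u·v) = 0; hence ker((I - K)^*) = span{v} = span{(4, -1, 1, -2)}. Therefore (I - K) x = y is solvable iff <y, v> = 0, i.e. iff 4y_1 - y_2 + y_3 - 2y_4 = 0. When this holds, K y = u (v·y) = 0, so (I - K) y = y and x = y is a particular solution; the full solution set is the line x = y + c·u = y + c·(1, -2, 1, 3), c ∈ C.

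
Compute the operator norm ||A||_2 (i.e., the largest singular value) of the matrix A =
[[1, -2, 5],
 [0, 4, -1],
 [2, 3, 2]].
||A||_2 ≈ 6.1673 (= sqrt(largest eigenvalue of A^T A))

||A||_2 = sigma_max(A) = sqrt(lambda_max(A^T A)). Form the symmetric matrix M = A^T A =
[[5, 4, 9],
 [4, 29, -8],
 [9, -8, 30]].
Its characteristic polynomial (trace, sum of principal 2x2 minors, determinant of M give the coefficients) is
  p(λ) = det(λ I - M) = λ^3 - 64λ^2 + 1004λ - 625.
No integer candidate from the rational root theorem (±divisors of 625) is a root, so the roots are irrational. The cubic discriminant is Δ = 137614405 > 0, so there are three distinct real roots. p(0) = -625 and p(1) = 316 have opposite signs, so a root lies in (0, 1); Newton's method refines it to λ ≈ 0.6491. p(25) = 100 and p(26) = -209 have opposite signs, so a root lies in (25, 26); Newton's method refines it to λ ≈ 25.315. p(38) = -17 and p(39) = 506 have opposite signs, so a root lies in (38, 39); Newton's method refines it to λ ≈ 38.0359. Check (Vieta): the three roots sum to 64, matching tr M = 64.
So the eigenvalues of A^T A are ≈ 0.6491, 25.315, 38.0359 (all ≥ 0, as they must be for A^T A). The largest is λ_max ≈ 38.0359, hence ||A||_2 = sqrt(λ_max) ≈ 6.1673.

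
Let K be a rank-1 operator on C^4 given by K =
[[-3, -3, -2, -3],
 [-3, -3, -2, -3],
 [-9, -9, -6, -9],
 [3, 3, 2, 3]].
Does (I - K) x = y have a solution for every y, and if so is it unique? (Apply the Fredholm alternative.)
(I - K) is invertible (det(I - K) = 10 ≠ 0), so for every y in C^4 the equation (I - K) x = y has a unique solution.

K has rank 1, so it is an outer product K = u v^T: every row of K is a multiple of one row vector. Reading off the entries, u = (1, 1, 3, -1) and v = (-3, -3, -2, -3) (row i of K equals u_i·v^T). A rank-one matrix u v^T satisfies K u = u (v·u) and kills the (3)-dimensional subspace v^⊥, so its characteristic polynomial is lambda^3 (lambda - v·u) with v·u = tr K = -9. Hence the eigenvalues of I - K are 1 (multiplicity 3) and 1 - (-9) = 10, so det(I - K) = 10. (Direct check: I - K =
[[4, 3, 2, 3],
 [3, 4, 2, 3],
 [9, 9, 7, 9],
 [-3, -3, -2, -2]]
has determinant 10.) The finite-dimensional Fredholm alternative says: either (I - K) is invertible, or ker(I - K) ≠ {0} and then range(I - K) = ker((I - K)^*)^⊥, with dim ker(I - K) = dim ker((I - K)^*). Since det(I - K) ≠ 0, 1 is not an eigenvalue of K and ker(I - K) = {0}, so we are in the first case: for every y there is a unique x = (I - K)^(-1) y. Explicitly, by the Sherman–Morrison formula, (I - u v^T)^(-1) = I + u v^T/(1 - v·u), i.e. (I - K)^(-1) = I + K/(10).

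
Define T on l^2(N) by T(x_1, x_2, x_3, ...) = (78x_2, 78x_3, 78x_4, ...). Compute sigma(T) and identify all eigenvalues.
sigma(T) = closed disk {z in C : |z| ≤ 78}; sigma_p(T) = open disk {z in C : |z| < 78}

Note T = 78·V where V is the unit left shift (V x)_k = x_{k+1}; so sigma(T) = 78·sigma(V) and ||T|| = 78||V||. ||T x||^2 = 6084sum_{k≥2} |x_k|^2 ≤ 6084||x||^2, with equality on {x : x_1 = 0}, so ||T|| = 78. For any lambda with |lambda| < 78, set r = lambda/78 (|r| < 1); the vector x = (1, r, r^2, ...) is in l^2 and satisfies T x = 78(r, r^2, ...) = lambda x, so lambda is an eigenvalue. On the boundary |lambda| = 78 the geometric series diverges, so no l^2 eigenvector exists, but these lambda lie in the approximate point spectrum. Hence sigma(T) is the closed disk of radius 78 and sigma_p(T) is the open disk.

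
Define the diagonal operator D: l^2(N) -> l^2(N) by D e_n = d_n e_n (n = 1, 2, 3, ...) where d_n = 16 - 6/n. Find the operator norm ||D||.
||D|| = 16

For a diagonal operator on l^2 with entries d_n, ||D|| = sup_n |d_n|. Here d_1 = 10, d_2 = 13, ..., and d_n = 16 - 6/n increases monotonically toward 16. All terms lie in [10, 16), so |d_n| = d_n and the supremum is the limit 16, which is not attained by any individual d_n. Hence ||D|| = 16.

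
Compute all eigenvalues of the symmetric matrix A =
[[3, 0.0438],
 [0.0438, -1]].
sigma(A) ≈ {-1, 3}

A is real symmetric, so its spectrum consists of real eigenvalues. Expanding the characteristic polynomial of the displayed matrix gives
  det(λ I - A) = p(λ) = λ^2 + (-2)λ + (-3).
Solving p(λ) = 0 yields eigenvalues ≈ -1, 3. (A is shown rounded to 4 decimals, so these recover the underlying integer eigenvalues to within that precision.)
Verification: the trace of A = 2 equals the sum of eigenvalues 2, and det(A) ≈ -2.9999 matches the eigenvalue product -3.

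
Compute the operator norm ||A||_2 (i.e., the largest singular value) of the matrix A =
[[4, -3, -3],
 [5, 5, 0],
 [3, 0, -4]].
||A||_2 ≈ 8.1259 (= sqrt(largest eigenvalue of A^T A))

||A||_2 = sigma_max(A) = sqrt(lambda_max(A^T A)). Form the symmetric matrix M = A^T A =
[[50, 13, -24],
 [13, 34, 9],
 [-24, 9, 25]].
Its characteristic polynomial (trace, sum of principal 2x2 minors, determinant of M give the coefficients) is
  p(λ) = det(λ I - M) = λ^3 - 109λ^2 + 2974λ - 9025.
No integer candidate from the rational root theorem (±divisors of 9025) is a root, so the roots are irrational. The cubic discriminant is Δ = 3578382785 > 0, so there are three distinct real roots. p(3) = -1057 and p(4) = 1191 have opposite signs, so a root lies in (3, 4); Newton's method refines it to λ ≈ 3.4593. p(39) = 491 and p(40) = -465 have opposite signs, so a root lies in (39, 40); Newton's method refines it to λ ≈ 39.5111. p(66) = -49 and p(67) = 1695 have opposite signs, so a root lies in (66, 67); Newton's method refines it to λ ≈ 66.0296. Check (Vieta): the three roots sum to 109, matching tr M = 109.
So the eigenvalues of A^T A are ≈ 3.4593, 39.5111, 66.0296 (all ≥ 0, as they must be for A^T A). The largest is λ_max ≈ 66.0296, hence ||A||_2 = sqrt(λ_max) ≈ 8.1259.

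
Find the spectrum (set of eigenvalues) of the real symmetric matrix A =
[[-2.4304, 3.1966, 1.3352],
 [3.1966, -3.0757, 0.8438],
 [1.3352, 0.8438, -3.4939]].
sigma(A) ≈ {-6, -4, 1}

A is real symmetric, so its spectrum consists of real eigenvalues. Expanding the characteristic polynomial of the displayed matrix gives
  det(λ I - A) = p(λ) = λ^3 + (9)λ^2 + (14)λ + (-24).
Solving p(λ) = 0 yields eigenvalues ≈ -6, -4, 1. (A is shown rounded to 4 decimals, so these recover the underlying integer eigenvalues to within that precision.)
Verification: the trace of A = -9 equals the sum of eigenvalues -9, and det(A) ≈ 24.0005 matches the eigenvalue product 24.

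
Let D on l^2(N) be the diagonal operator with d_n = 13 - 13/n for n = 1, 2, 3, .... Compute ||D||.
||D|| = 13

For a diagonal operator on l^2 with entries d_n, ||D|| = sup_n |d_n|. Here d_1 = 0, d_2 = 13/2, ..., and d_n = 13 - 13/n increases monotonically toward 13. All terms lie in [0, 13), so |d_n| = d_n and the supremum is the limit 13, which is not attained by any individual d_n. Hence ||D|| = 13.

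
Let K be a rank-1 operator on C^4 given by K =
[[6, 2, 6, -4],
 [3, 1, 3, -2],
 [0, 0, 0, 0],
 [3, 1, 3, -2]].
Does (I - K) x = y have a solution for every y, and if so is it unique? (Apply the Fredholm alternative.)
(I - K) is invertible (det(I - K) = -4 ≠ 0), so for every y in C^4 the equation (I - K) x = y has a unique solution.

K has rank 1, so it is an outer product K = u v^T: every row of K is a multiple of one row vector. Reading off the entries, u = (-2, -1, 0, -1) and v = (-3, -1, -3, 2) (row i of K equals u_i·v^T). A rank-one matrix u v^T satisfies K u = u (v·u) and kills the (3)-dimensional subspace v^⊥, so its characteristic polynomial is lambda^3 (lambda - v·u) with v·u = tr K = 5. Hence the eigenvalues of I - K are 1 (multiplicity 3) and 1 - (5) = -4, so det(I - K) = -4. (Direct check: I - K =
[[-5, -2, -6, 4],
 [-3, 0, -3, 2],
 [0, 0, 1, 0],
 [-3, -1, -3, 3]]
has determinant -4.) The finite-dimensional Fredholm alternative says: either (I - K) is invertible, or ker(I - K) ≠ {0} and then range(I - K) = ker((I - K)^*)^⊥, with dim ker(I - K) = dim ker((I - K)^*). Since det(I - K) ≠ 0, 1 is not an eigenvalue of K and ker(I - K) = {0}, so we are in the first case: for every y there is a unique x = (I - K)^(-1) y. Explicitly, by the Sherman–Morrison formula, (I - u v^T)^(-1) = I + u v^T/(1 - v·u), i.e. (I - K)^(-1) = I + K/(-4).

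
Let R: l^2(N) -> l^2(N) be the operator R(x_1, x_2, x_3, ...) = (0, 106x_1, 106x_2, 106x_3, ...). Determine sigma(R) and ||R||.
sigma(R) = closed disk {z in C : |z| ≤ 106}; ||R|| = 106

Note R = 106·U where U is the unit right shift (U x)_k = x_{k-1} (with x_0 := 0); so ||R|| = 106||U|| and sigma(R) = 106·sigma(U). ||R x||^2 = sum_{k≥1} |106x_k|^2 = 11236||x||^2, so ||R|| = 106 and sigma(R) ⊂ {|z| ≤ 106}. For any |lambda| < 106, the equation (R - lambda I) x = 0 forces x_1 = 0, then 106x_k = lambda x_{k+1} ⇒ x = 0, so R has no eigenvalues. But (R - lambda I) is not surjective for |lambda| < 106: solving (R - lambda I) x = e_1 would require x_n proportional to (lambda/106)^(-n), which is not in l^2. So every |lambda| < 106 lies in the residual spectrum. The boundary |lambda| = 106 is in the approximate point spectrum (the spectrum is closed). Hence sigma(R) is the closed disk of radius 106.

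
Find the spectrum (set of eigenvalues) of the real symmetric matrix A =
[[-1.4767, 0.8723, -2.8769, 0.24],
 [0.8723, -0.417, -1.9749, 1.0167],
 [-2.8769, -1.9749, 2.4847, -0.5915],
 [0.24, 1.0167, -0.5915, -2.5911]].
sigma(A) ≈ {-3, -1, 5} (-3 with multiplicity 2)

A is real symmetric, so its spectrum consists of real eigenvalues. Expanding the characteristic polynomial of the displayed matrix gives
  det(λ I - A) = p(λ) = λ^4 + (2)λ^3 + (-20)λ^2 + (-66)λ + (-45.0026).
Solving p(λ) = 0 yields eigenvalues ≈ -3, -3, -1, 5. (A is shown rounded to 4 decimals, so these recover the underlying integer eigenvalues to within that precision.)
Verification: the trace of A = -2 equals the sum of eigenvalues -2, and det(A) ≈ -45.0026 matches the eigenvalue product -45.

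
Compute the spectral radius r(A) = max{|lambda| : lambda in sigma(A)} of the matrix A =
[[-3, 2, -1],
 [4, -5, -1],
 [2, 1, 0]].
r(A) = 7

The eigenvalues of A are the roots of its characteristic polynomial. With M = A (coefficients from the trace, the sum of principal 2x2 minors, and det A):
  p(λ) = det(λ I - M) = λ^3 + 8λ^2 + 10λ + 21.
By the rational root theorem any rational root is an integer divisor of 21. Testing λ = -7: p(-7) = -343 + 392 - 70 + 21 = 0, so λ = -7 is a root. Dividing out (λ + 7) leaves p(λ) = (λ + 7)(λ^2 + λ + 3). For λ^2 + λ + 3 the discriminant is -11. It is negative, so the roots are the complex-conjugate pair λ = -1/2 ± (sqrt(11)/2) i ≈ -0.5 ± 1.6583i. For a conjugate pair the product of the roots equals the constant term, so |λ|^2 = 3 and |λ| = sqrt(3) ≈ 1.7321.
Thus the eigenvalues (to 4 decimals) are -0.5 ± 1.6583i (modulus 1.7321); -7 (modulus 7). The spectral radius is the largest modulus: r(A) = 7. (Cross-check: r(A) ≤ ||A||_2 ≈ 7.3254; equality holds whenever A is normal, though it can also hold for some non-normal A.)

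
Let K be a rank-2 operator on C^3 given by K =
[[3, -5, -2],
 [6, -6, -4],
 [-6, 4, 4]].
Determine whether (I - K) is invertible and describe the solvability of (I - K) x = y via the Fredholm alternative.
(I - K) is invertible (det(I - K) = 4 ≠ 0), so for every y in C^3 the equation (I - K) x = y has a unique solution.

K has rank 2 and factors as K = U V^T = u1 v1^T + u2 v2^T with u1 = (2, 2, -1), v1 = (3, -3, -2), u2 = (1, 0, 1), v2 = (-3, 1, 2) (multiplying out reproduces the displayed K). The nonzero eigenvalues of U V^T coincide with those of the 2 x 2 matrix G = V^T U = [[v1·u1, v1·u2], [v2·u1, v2·u2]] = [[2, 1], [-6, -1]], and by the Sylvester determinant identity det(I_3 - U V^T) = det(I_2 - V^T U) = det([[-1, -1], [6, 2]]) = (-1)(2) - (-1)(6) = 4. (Direct check: I - K =
[[-2, 5, 2],
 [-6, 7, 4],
 [6, -4, -3]]
has determinant 4.) The finite-dimensional Fredholm alternative says: either (I - K) is invertible, or ker(I - K) ≠ {0} and then range(I - K) = ker((I - K)^*)^⊥, with dim ker(I - K) = dim ker((I - K)^*). Since det(I - K) ≠ 0, 1 is not an eigenvalue of K and ker(I - K) = {0}, so we are in the first case: for every y there is a unique x = (I - K)^(-1) y. (Explicitly, by the Woodbury identity, (I - U V^T)^(-1) = I + U (I_2 - G)^(-1) V^T.)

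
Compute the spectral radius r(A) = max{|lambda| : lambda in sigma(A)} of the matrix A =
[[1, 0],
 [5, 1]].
r(A) = 1

The eigenvalues of A are the roots of its characteristic polynomial. With M = A (coefficients from the trace and determinant):
  p(λ) = det(λ I - M) = λ^2 - 2λ + 1.
For λ^2 - 2λ + 1 the discriminant is 0. It is a perfect square (0^2), so the roots are rational: λ = (2 ± 0)/2 = 1, 1.
Thus the eigenvalues (to 4 decimals) are 1 (modulus 1). The spectral radius is the largest modulus: r(A) = 1. (Cross-check: r(A) ≤ ||A||_2 ≈ 5.1926; equality holds whenever A is normal, though it can also hold for some non-normal A.)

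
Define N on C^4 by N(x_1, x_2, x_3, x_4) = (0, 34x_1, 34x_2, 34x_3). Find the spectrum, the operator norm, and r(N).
sigma(N) = {0}; ||N|| = 34; r(N) = 0. (N is nilpotent with N^4 = 0.)

On C^4, N is a strictly lower-triangular matrix with 34 on the subdiagonal and zeros elsewhere, so its characteristic polynomial is lambda^4 and every eigenvalue is 0: sigma(N) = {0}. For the operator norm, N e_i = 34e_{i+1} for i = 1, ..., 3 and N e_4 = 0, so the singular values of N are 34 (with multiplicity 3) and 0; hence ||N|| = 34. The spectral radius r(N) = max|lambda| = 0. Note ||N|| > r(N) — characteristic of non-normal nilpotent operators. Indeed N^4 = 0.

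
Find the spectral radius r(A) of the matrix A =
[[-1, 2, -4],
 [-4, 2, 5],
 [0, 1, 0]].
r(A) = 3

The eigenvalues of A are the roots of its characteristic polynomial. With M = A (coefficients from the trace, the sum of principal 2x2 minors, and det A):
  p(λ) = det(λ I - M) = λ^3 - λ^2 + λ - 21.
By the rational root theorem any rational root is an integer divisor of 21. Testing λ = 3: p(3) = 27 - 9 + 3 - 21 = 0, so λ = 3 is a root. Dividing out (λ - 3) leaves p(λ) = (λ - 3)(λ^2 + 2λ + 7). For λ^2 + 2λ + 7 the discriminant is -24. It is negative, so the roots are the complex-conjugate pair λ = -1 ± (sqrt(24)/2) i ≈ -1 ± 2.4495i. For a conjugate pair the product of the roots equals the constant term, so |λ|^2 = 7 and |λ| = sqrt(7) ≈ 2.6458.
Thus the eigenvalues (to 4 decimals) are -1 ± 2.4495i (modulus 2.6458); 3 (modulus 3). The spectral radius is the largest modulus: r(A) = 3. (Cross-check: r(A) ≤ ||A||_2 ≈ 7.0707; equality holds whenever A is normal, though it can also hold for some non-normal A.)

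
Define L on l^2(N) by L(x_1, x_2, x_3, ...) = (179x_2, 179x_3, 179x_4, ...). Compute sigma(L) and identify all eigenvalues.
sigma(L) = closed disk {z in C : |z| ≤ 179}; sigma_p(L) = open disk {z in C : |z| < 179}

Note L = 179·V where V is the unit left shift (V x)_k = x_{k+1}; so sigma(L) = 179·sigma(V) and ||L|| = 179||V||. ||L x||^2 = 32041sum_{k≥2} |x_k|^2 ≤ 32041||x||^2, with equality on {x : x_1 = 0}, so ||L|| = 179. For any lambda with |lambda| < 179, set r = lambda/179 (|r| < 1); the vector x = (1, r, r^2, ...) is in l^2 and satisfies L x = 179(r, r^2, ...) = lambda x, so lambda is an eigenvalue. On the boundary |lambda| = 179 the geometric series diverges, so no l^2 eigenvector exists, but these lambda lie in the approximate point spectrum. Hence sigma(L) is the closed disk of radius 179 and sigma_p(L) is the open disk.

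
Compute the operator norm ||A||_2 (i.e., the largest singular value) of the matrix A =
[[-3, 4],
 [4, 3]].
||A||_2 = 5 (= sqrt(largest eigenvalue of A^T A))

||A||_2 = sigma_max(A) = sqrt(lambda_max(A^T A)). Form the symmetric matrix M = A^T A =
[[25, 0],
 [0, 25]].
Its characteristic polynomial (trace, determinant of M give the coefficients) is
  p(λ) = det(λ I - M) = λ^2 - 50λ + 625.
For λ^2 - 50λ + 625 the discriminant is 0. It is a perfect square (0^2), so the roots are rational: λ = (50 ± 0)/2 = 25, 25.
So the eigenvalues of A^T A are ≈ 25, 25 (all ≥ 0, as they must be for A^T A). The largest is λ_max = 25, hence ||A||_2 = sqrt(λ_max) = 5.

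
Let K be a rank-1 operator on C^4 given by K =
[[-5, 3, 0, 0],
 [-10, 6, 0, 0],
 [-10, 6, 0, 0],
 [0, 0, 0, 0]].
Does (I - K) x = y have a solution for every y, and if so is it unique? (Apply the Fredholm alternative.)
(I - K) is singular (det(I - K) = 0, i.e. 1 ∈ sigma(K)). (I - K) x = y is solvable iff y ⊥ ker((I - K)^*) = span{(-5, 3, 0, 0)}, i.e. iff -5y_1 + 3y_2 = 0. When solvable, the solutions are x = y + c·(1, 2, 2, 0), c arbitrary (ker(I - K) = span{(1, 2, 2, 0)}, dimension 1).

K has rank 1, so it is an outer product K = u v^T: every row of K is a multiple of one row vector. Reading off the entries, u = (1, 2, 2, 0) and v = (-5, 3, 0, 0) (row i of K equals u_i·v^T). A rank-one matrix u v^T satisfies K u = u (v·u) and kills the (3)-dimensional subspace v^⊥, so its characteristic polynomial is lambda^3 (lambda - v·u) with v·u = tr K = 1. Hence the eigenvalues of I - K are 1 (multiplicity 3) and 1 - (1) = 0, so det(I - K) = 0. (Direct check: I - K =
[[6, -3, 0, 0],
 [10, -5, 0, 0],
 [10, -6, 1, 0],
 [0, 0, 0, 1]]
has determinant 0.) So 1 is an eigenvalue of K and (I - K) is not invertible. The finite-dimensional Fredholm alternative says: either (I - K) is invertible, or ker(I - K) ≠ {0} and then range(I - K) = ker((I - K)^*)^⊥, with dim ker(I - K) = dim ker((I - K)^*). We are in the second case, so we need both kernels. Kernel of I - K: (I - K) u = u - u (v·u) = u - u = 0, so ker(I - K) = span{u} = span{(1, 2, 2, 0)} (it is exactly 1-dimensional because rank(I - K) = 3). Kernel of the adjoint: K is real, so (I - K)^* = I - K^T = I - v u^T, and (I - v u^T) v = v - v (u·v) = 0; hence ker((I - K)^*) = span{v} = span{(-5, 3, 0, 0)}. Therefore (I - K) x = y is solvable iff <y, v> = 0, i.e. iff -5y_1 + 3y_2 = 0. When this holds, K y = u (v·y) = 0, so (I - K) y = y and x = y is a particular solution; the full solution set is the line x = y + c·u = y + c·(1, 2, 2, 0), c ∈ C.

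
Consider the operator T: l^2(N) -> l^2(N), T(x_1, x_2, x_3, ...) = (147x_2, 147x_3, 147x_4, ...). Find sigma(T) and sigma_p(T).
sigma(T) = closed disk {z in C : |z| ≤ 147}; sigma_p(T) = open disk {z in C : |z| < 147}

Note T = 147·V where V is the unit left shift (V x)_k = x_{k+1}; so sigma(T) = 147·sigma(V) and ||T|| = 147||V||. ||T x||^2 = 21609sum_{k≥2} |x_k|^2 ≤ 21609||x||^2, with equality on {x : x_1 = 0}, so ||T|| = 147. For any lambda with |lambda| < 147, set r = lambda/147 (|r| < 1); the vector x = (1, r, r^2, ...) is in l^2 and satisfies T x = 147(r, r^2, ...) = lambda x, so lambda is an eigenvalue. On the boundary |lambda| = 147 the geometric series diverges, so no l^2 eigenvector exists, but these lambda lie in the approximate point spectrum. Hence sigma(T) is the closed disk of radius 147 and sigma_p(T) is the open disk.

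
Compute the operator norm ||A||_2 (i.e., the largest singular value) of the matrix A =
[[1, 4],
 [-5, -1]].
||A||_2 = sqrt((43 + sqrt(405))/2) ≈ 5.618 (= sqrt(largest eigenvalue of A^T A))

||A||_2 = sigma_max(A) = sqrt(lambda_max(A^T A)). Form the symmetric matrix M = A^T A =
[[26, 9],
 [9, 17]].
Its characteristic polynomial (trace, determinant of M give the coefficients) is
  p(λ) = det(λ I - M) = λ^2 - 43λ + 361.
For λ^2 - 43λ + 361 the discriminant is 405. It is nonnegative but not a perfect square, so the roots are real and irrational: λ = (43 ± sqrt(405))/2 ≈ 31.5623, 11.4377.
So the eigenvalues of A^T A are ≈ 11.4377, 31.5623 (all ≥ 0, as they must be for A^T A). The largest is λ_max = (43 + sqrt(405))/2 ≈ 31.5623, hence ||A||_2 = sqrt(λ_max) = sqrt((43 + sqrt(405))/2) ≈ 5.618.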